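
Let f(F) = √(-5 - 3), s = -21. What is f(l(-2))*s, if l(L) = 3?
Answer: -42*I*√2 ≈ -59.397*I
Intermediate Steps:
f(F) = 2*I*√2 (f(F) = √(-8) = 2*I*√2)
f(l(-2))*s = (2*I*√2)*(-21) = -42*I*√2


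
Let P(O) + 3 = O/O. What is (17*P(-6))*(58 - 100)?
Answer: 1428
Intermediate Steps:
P(O) = -2 (P(O) = -3 + O/O = -3 + 1 = -2)
(17*P(-6))*(58 - 100) = (17*(-2))*(58 - 100) = -34*(-42) = 1428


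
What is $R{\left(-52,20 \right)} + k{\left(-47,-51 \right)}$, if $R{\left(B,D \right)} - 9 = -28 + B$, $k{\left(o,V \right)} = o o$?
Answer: $2138$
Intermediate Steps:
$k{\left(o,V \right)} = o^{2}$
$R{\left(B,D \right)} = -19 + B$ ($R{\left(B,D \right)} = 9 + \left(-28 + B\right) = -19 + B$)
$R{\left(-52,20 \right)} + k{\left(-47,-51 \right)} = \left(-19 - 52\right) + \left(-47\right)^{2} = -71 + 2209 = 2138$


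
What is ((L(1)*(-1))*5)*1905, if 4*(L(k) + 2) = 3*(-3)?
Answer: 161925/4 ≈ 40481.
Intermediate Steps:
L(k) = -17/4 (L(k) = -2 + (3*(-3))/4 = -2 + (¼)*(-9) = -2 - 9/4 = -17/4)
((L(1)*(-1))*5)*1905 = (-17/4*(-1)*5)*1905 = ((17/4)*5)*1905 = (85/4)*1905 = 161925/4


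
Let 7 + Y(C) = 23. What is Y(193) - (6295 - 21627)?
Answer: 15348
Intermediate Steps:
Y(C) = 16 (Y(C) = -7 + 23 = 16)
Y(193) - (6295 - 21627) = 16 - (6295 - 21627) = 16 - 1*(-15332) = 16 + 15332 = 15348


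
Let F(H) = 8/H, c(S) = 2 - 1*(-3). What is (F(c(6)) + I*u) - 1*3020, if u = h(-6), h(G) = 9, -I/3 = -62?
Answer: -6722/5 ≈ -1344.4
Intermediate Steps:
I = 186 (I = -3*(-62) = 186)
c(S) = 5 (c(S) = 2 + 3 = 5)
u = 9
(F(c(6)) + I*u) - 1*3020 = (8/5 + 186*9) - 1*3020 = (8*(⅕) + 1674) - 3020 = (8/5 + 1674) - 3020 = 8378/5 - 3020 = -6722/5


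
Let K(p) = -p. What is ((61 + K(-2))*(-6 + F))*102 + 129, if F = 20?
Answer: 90093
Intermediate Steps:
((61 + K(-2))*(-6 + F))*102 + 129 = ((61 - 1*(-2))*(-6 + 20))*102 + 129 = ((61 + 2)*14)*102 + 129 = (63*14)*102 + 129 = 882*102 + 129 = 89964 + 129 = 90093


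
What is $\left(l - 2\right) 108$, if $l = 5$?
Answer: $324$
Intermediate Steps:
$\left(l - 2\right) 108 = \left(5 - 2\right) 108 = 3 \cdot 108 = 324$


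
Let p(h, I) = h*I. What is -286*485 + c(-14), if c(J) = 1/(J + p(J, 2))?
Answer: -5825821/42 ≈ -1.3871e+5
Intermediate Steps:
p(h, I) = I*h
c(J) = 1/(3*J) (c(J) = 1/(J + 2*J) = 1/(3*J))
-286*485 + c(-14) = -286*485 + (⅓)/(-14) = -138710 + (⅓)*(-1/14) = -138710 - 1/42 = -5825821/42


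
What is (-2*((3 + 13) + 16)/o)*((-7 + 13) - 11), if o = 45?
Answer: 64/9 ≈ 7.1111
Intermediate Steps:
(-2*((3 + 13) + 16)/o)*((-7 + 13) - 11) = (-2*((3 + 13) + 16)/45)*((-7 + 13) - 11) = (-2*(16 + 16)/45)*(6 - 11) = -64/45*(-5) = 64/9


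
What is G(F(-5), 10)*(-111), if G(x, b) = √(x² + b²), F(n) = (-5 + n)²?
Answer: -1110*√101 ≈ -11155.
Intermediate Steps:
G(x, b) = √(b² + x²)
G(F(-5), 10)*(-111) = √(10² + ((-5 - 5)²)²)*(-111) = √(100 + ((-10)²)²)*(-111) = √(100 + 100²)*(-111) = √(100 + 10000)*(-111) = √10100*(-111) = (10*√101)*(-111) = -1110*√101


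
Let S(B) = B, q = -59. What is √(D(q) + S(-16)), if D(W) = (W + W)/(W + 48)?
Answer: I*√638/11 ≈ 2.2962*I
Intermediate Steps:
D(W) = 2*W/(48 + W) (D(W) = (2*W)/(48 + W) = 2*W/(48 + W))
√(D(q) + S(-16)) = √(2*(-59)/(48 - 59) - 16) = √(2*(-59)/(-11) - 16) = √(2*(-59)*(-1/11) - 16) = √(118/11 - 16) = √(-58/11) = I*√638/11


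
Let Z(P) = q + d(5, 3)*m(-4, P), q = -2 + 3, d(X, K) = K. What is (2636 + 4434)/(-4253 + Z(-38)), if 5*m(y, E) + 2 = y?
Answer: -17675/10639 ≈ -1.6613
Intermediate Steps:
m(y, E) = -2/5 + y/5
q = 1
Z(P) = -13/5 (Z(P) = 1 + 3*(-2/5 + (1/5)*(-4)) = 1 + 3*(-2/5 - 4/5) = 1 + 3*(-6/5) = 1 - 18/5 = -13/5)
(2636 + 4434)/(-4253 + Z(-38)) = (2636 + 4434)/(-4253 - 13/5) = 7070/(-21278/5) = 7070*(-5/21278) = -17675/10639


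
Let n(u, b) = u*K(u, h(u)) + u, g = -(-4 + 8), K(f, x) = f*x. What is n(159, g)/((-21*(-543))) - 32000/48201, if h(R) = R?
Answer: 21488368382/61070667 ≈ 351.86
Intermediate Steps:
g = -4 (g = -1*4 = -4)
n(u, b) = u + u**3 (n(u, b) = u*(u*u) + u = u*u**2 + u = u**3 + u = u + u**3)
n(159, g)/((-21*(-543))) - 32000/48201 = (159 + 159**3)/((-21*(-543))) - 32000/48201 = (159 + 4019679)/11403 - 32000*1/48201 = 4019838*(1/11403) - 32000/48201 = 1339946/3801 - 32000/48201 = 21488368382/61070667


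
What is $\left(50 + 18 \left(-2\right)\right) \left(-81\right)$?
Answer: $-1134$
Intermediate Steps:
$\left(50 + 18 \left(-2\right)\right) \left(-81\right) = \left(50 - 36\right) \left(-81\right) = 14 \left(-81\right) = -1134$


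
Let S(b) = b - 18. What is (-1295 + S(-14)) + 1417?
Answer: 90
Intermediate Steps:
S(b) = -18 + b
(-1295 + S(-14)) + 1417 = (-1295 + (-18 - 14)) + 1417 = (-1295 - 32) + 1417 = -1327 + 1417 = 90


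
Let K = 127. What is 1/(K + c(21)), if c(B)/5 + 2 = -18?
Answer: 1/27 ≈ 0.037037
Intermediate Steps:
c(B) = -100 (c(B) = -10 + 5*(-18) = -10 - 90 = -100)
1/(K + c(21)) = 1/(127 - 100) = 1/27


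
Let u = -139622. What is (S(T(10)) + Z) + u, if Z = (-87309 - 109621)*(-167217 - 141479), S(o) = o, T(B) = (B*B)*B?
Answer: 60791364658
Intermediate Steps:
T(B) = B**3 (T(B) = B**2*B = B**3)
Z = 60791503280 (Z = -196930*(-308696) = 60791503280)
(S(T(10)) + Z) + u = (10**3 + 60791503280) - 139622 = (1000 + 60791503280) - 139622 = 60791504280 - 139622 = 60791364658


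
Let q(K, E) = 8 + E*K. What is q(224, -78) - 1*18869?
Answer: -36333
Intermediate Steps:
q(224, -78) - 1*18869 = (8 - 78*224) - 1*18869 = (8 - 17472) - 18869 = -17464 - 18869 = -36333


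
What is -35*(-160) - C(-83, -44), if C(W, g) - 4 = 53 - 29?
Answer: 5572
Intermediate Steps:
C(W, g) = 28 (C(W, g) = 4 + (53 - 29) = 4 + 24 = 28)
-35*(-160) - C(-83, -44) = -35*(-160) - 1*28 = 5600 - 28 = 5572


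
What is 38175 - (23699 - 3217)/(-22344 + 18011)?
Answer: 23633251/619 ≈ 38180.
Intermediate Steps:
38175 - (23699 - 3217)/(-22344 + 18011) = 38175 - 20482/(-4333) = 38175 - 20482*(-1)/4333 = 38175 - 1*(-2926/619) = 38175 + 2926/619 = 23633251/619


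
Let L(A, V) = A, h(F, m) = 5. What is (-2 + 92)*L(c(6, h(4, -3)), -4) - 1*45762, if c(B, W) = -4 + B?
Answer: -45582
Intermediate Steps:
(-2 + 92)*L(c(6, h(4, -3)), -4) - 1*45762 = (-2 + 92)*(-4 + 6) - 1*45762 = 90*2 - 45762 = 180 - 45762 = -45582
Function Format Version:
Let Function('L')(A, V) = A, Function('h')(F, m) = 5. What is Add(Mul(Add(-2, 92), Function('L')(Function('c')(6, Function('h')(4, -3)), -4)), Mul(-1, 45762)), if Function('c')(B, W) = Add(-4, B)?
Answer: -45582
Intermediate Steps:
Add(Mul(Add(-2, 92), Function('L')(Function('c')(6, Function('h')(4, -3)), -4)), Mul(-1, 45762)) = Add(Mul(Add(-2, 92), Add(-4, 6)), Mul(-1, 45762)) = Add(Mul(90, 2), -45762) = Add(180, -45762) = -45582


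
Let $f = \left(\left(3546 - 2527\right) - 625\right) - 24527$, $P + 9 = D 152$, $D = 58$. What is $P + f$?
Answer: $-15326$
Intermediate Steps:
$P = 8807$ ($P = -9 + 58 \cdot 152 = -9 + 8816 = 8807$)
$f = -24133$ ($f = \left(\left(3546 - 2527\right) - 625\right) - 24527 = \left(1019 - 625\right) - 24527 = 394 - 24527 = -24133$)
$P + f = 8807 - 24133 = -15326$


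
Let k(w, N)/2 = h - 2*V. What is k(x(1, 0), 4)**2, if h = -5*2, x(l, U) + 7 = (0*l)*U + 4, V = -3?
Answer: 64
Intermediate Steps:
x(l, U) = -3 (x(l, U) = -7 + ((0*l)*U + 4) = -7 + (0*U + 4) = -7 + (0 + 4) = -7 + 4 = -3)
h = -10
k(w, N) = -8 (k(w, N) = 2*(-10 - 2*(-3)) = 2*(-10 + 6) = 2*(-4) = -8)
k(x(1, 0), 4)**2 = (-8)**2 = 64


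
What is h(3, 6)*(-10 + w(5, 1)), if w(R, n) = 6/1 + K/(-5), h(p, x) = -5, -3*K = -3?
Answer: 21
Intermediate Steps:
K = 1 (K = -1/3*(-3) = 1)
w(R, n) = 29/5 (w(R, n) = 6/1 + 1/(-5) = 6*1 + 1*(-1/5) = 6 - 1/5 = 29/5)
h(3, 6)*(-10 + w(5, 1)) = -5*(-10 + 29/5) = -5*(-21/5) = 21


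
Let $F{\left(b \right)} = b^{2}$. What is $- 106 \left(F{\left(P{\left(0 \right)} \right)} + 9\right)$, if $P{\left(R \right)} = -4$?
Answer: $-2650$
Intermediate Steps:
$- 106 \left(F{\left(P{\left(0 \right)} \right)} + 9\right) = - 106 \left(\left(-4\right)^{2} + 9\right) = - 106 \left(16 + 9\right) = \left(-106\right) 25 = -2650$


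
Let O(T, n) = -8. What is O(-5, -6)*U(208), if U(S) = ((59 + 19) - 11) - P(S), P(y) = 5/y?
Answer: -13931/26 ≈ -535.81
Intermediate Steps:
U(S) = 67 - 5/S (U(S) = ((59 + 19) - 11) - 5/S = (78 - 11) - 5/S = 67 - 5/S)
O(-5, -6)*U(208) = -8*(67 - 5/208) = -8*13931/208 = -13931/26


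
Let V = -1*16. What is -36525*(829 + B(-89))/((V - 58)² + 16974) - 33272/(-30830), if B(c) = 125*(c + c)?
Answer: 482444027743/13842670 ≈ 34852.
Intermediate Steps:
B(c) = 250*c (B(c) = 125*(2*c) = 250*c)
V = -16
-36525*(829 + B(-89))/((V - 58)² + 16974) - 33272/(-30830) = -36525*(829 + 250*(-89))/((-16 - 58)² + 16974) - 33272/(-30830) = -36525*(829 - 22250)/((-74)² + 16974) - 33272*(-1/30830) = -36525*(-21421/(5476 + 16974)) + 16636/15415 = -36525/(22450*(-1/21421)) + 16636/15415 = -36525/(-22450/21421) + 16636/15415 = -36525*(-21421/22450) + 16636/15415 = 31296081/898 + 16636/15415 = 482444027743/13842670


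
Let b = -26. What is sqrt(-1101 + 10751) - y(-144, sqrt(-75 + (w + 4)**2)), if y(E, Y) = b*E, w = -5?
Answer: -3744 + 5*sqrt(386) ≈ -3645.8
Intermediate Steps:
y(E, Y) = -26*E
sqrt(-1101 + 10751) - y(-144, sqrt(-75 + (w + 4)**2)) = sqrt(-1101 + 10751) - (-26)*(-144) = sqrt(9650) - 1*3744 = 5*sqrt(386) - 3744 = -3744 + 5*sqrt(386)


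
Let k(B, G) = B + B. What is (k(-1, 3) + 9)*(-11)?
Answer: -77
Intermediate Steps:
k(B, G) = 2*B
(k(-1, 3) + 9)*(-11) = (2*(-1) + 9)*(-11) = (-2 + 9)*(-11) = 7*(-11) = -77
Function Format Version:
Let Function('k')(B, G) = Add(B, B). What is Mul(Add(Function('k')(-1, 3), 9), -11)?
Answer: -77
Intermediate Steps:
Function('k')(B, G) = Mul(2, B)
Mul(Add(Function('k')(-1, 3), 9), -11) = Mul(Add(Mul(2, -1), 9), -11) = Mul(Add(-2, 9), -11) = Mul(7, -11) = -77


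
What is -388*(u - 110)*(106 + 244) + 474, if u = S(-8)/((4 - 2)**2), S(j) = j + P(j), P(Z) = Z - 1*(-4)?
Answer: 15345874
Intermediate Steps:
P(Z) = 4 + Z (P(Z) = Z + 4 = 4 + Z)
S(j) = 4 + 2*j (S(j) = j + (4 + j) = 4 + 2*j)
u = -3 (u = (4 + 2*(-8))/((4 - 2)**2) = (4 - 16)/(2**2) = -12/4 = -12*1/4 = -3)
-388*(u - 110)*(106 + 244) + 474 = -388*(-3 - 110)*(106 + 244) + 474 = -(-43844)*350 + 474 = -388*(-39550) + 474 = 15345400 + 474 = 15345874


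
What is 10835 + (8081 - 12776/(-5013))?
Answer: 94838684/5013 ≈ 18919.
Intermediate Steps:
10835 + (8081 - 12776/(-5013)) = 10835 + (8081 - 12776*(-1)/5013) = 10835 + (8081 - 1*(-12776/5013)) = 10835 + (8081 + 12776/5013) = 10835 + 40522829/5013 = 94838684/5013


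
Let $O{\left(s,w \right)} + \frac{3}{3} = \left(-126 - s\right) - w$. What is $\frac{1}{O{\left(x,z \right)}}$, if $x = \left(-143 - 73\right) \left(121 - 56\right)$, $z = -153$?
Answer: $\frac{1}{14066} \approx 7.1093 \cdot 10^{-5}$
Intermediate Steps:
$x = -14040$ ($x = \left(-216\right) 65 = -14040$)
$O{\left(s,w \right)} = -127 - s - w$ ($O{\left(s,w \right)} = -1 - \left(126 + s + w\right) = -127 - s - w$)
$\frac{1}{O{\left(x,z \right)}} = \frac{1}{-127 - -14040 - -153} = \frac{1}{-127 + 14040 + 153} = \frac{1}{14066}$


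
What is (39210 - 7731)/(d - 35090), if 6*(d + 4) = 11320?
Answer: -94437/99622 ≈ -0.94795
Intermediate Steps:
d = 5648/3 (d = -4 + (⅙)*11320 = -4 + 5660/3 = 5648/3 ≈ 1882.7)
(39210 - 7731)/(d - 35090) = (39210 - 7731)/(5648/3 - 35090) = 31479/(-99622/3) = 31479*(-3/99622) = -94437/99622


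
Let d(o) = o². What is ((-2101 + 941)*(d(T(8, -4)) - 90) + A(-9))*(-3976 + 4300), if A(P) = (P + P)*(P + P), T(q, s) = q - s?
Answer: -20190384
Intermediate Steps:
A(P) = 4*P² (A(P) = (2*P)*(2*P) = 4*P²)
((-2101 + 941)*(d(T(8, -4)) - 90) + A(-9))*(-3976 + 4300) = ((-2101 + 941)*((8 - 1*(-4))² - 90) + 4*(-9)²)*(-3976 + 4300) = (-1160*((8 + 4)² - 90) + 4*81)*324 = (-1160*(12² - 90) + 324)*324 = (-1160*(144 - 90) + 324)*324 = (-1160*54 + 324)*324 = (-62640 + 324)*324 = -62316*324 = -20190384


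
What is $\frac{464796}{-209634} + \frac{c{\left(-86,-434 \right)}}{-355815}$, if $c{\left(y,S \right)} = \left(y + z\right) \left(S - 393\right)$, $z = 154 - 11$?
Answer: $- \frac{8638858423}{4143940095} \approx -2.0847$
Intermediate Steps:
$z = 143$
$c{\left(y,S \right)} = \left(-393 + S\right) \left(143 + y\right)$ ($c{\left(y,S \right)} = \left(y + 143\right) \left(S - 393\right) = \left(143 + y\right) \left(-393 + S\right) = \left(-393 + S\right) \left(143 + y\right)$)
$\frac{464796}{-209634} + \frac{c{\left(-86,-434 \right)}}{-355815} = \frac{464796}{-209634} + \frac{-56199 - -33798 + 143 \left(-434\right) - -37324}{-355815} = 464796 \left(- \frac{1}{209634}\right) + \left(-56199 + 33798 - 62062 + 37324\right) \left(- \frac{1}{355815}\right) = - \frac{77466}{34939} - - \frac{15713}{118605} = - \frac{77466}{34939} + \frac{15713}{118605} = - \frac{8638858423}{4143940095}$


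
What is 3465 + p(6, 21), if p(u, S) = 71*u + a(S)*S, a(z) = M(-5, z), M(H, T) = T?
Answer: 4332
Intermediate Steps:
a(z) = z
p(u, S) = S² + 71*u (p(u, S) = 71*u + S*S = 71*u + S² = S² + 71*u)
3465 + p(6, 21) = 3465 + (21² + 71*6) = 3465 + (441 + 426) = 3465 + 867 = 4332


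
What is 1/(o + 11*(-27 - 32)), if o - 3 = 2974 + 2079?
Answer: 1/4407 ≈ 0.00022691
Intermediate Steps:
o = 5056 (o = 3 + (2974 + 2079) = 3 + 5053 = 5056)
1/(o + 11*(-27 - 32)) = 1/(5056 + 11*(-27 - 32)) = 1/(5056 + 11*(-59)) = 1/(5056 - 649) = 1/4407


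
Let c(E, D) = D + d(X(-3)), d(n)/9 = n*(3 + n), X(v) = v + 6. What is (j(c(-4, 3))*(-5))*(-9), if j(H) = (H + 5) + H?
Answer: 15075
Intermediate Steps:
X(v) = 6 + v
d(n) = 9*n*(3 + n) (d(n) = 9*(n*(3 + n)) = 9*n*(3 + n))
c(E, D) = 162 + D (c(E, D) = D + 9*(6 - 3)*(3 + (6 - 3)) = D + 9*3*(3 + 3) = D + 9*3*6 = D + 162 = 162 + D)
j(H) = 5 + 2*H (j(H) = (5 + H) + H = 5 + 2*H)
(j(c(-4, 3))*(-5))*(-9) = ((5 + 2*(162 + 3))*(-5))*(-9) = ((5 + 2*165)*(-5))*(-9) = ((5 + 330)*(-5))*(-9) = (335*(-5))*(-9) = -1675*(-9) = 15075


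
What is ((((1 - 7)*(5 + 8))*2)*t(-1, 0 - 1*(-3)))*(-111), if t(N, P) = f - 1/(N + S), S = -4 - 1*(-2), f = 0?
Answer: 5772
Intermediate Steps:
S = -2 (S = -4 + 2 = -2)
t(N, P) = -1/(-2 + N) (t(N, P) = 0 - 1/(N - 2) = 0 - 1/(-2 + N) = -1/(-2 + N))
((((1 - 7)*(5 + 8))*2)*t(-1, 0 - 1*(-3)))*(-111) = ((((1 - 7)*(5 + 8))*2)*(-1/(-2 - 1)))*(-111) = ((-6*13*2)*(-1/(-3)))*(-111) = ((-78*2)*(-1*(-⅓)))*(-111) = -156*⅓*(-111) = -52*(-111) = 5772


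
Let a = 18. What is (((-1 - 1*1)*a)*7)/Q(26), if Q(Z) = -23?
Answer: 252/23 ≈ 10.957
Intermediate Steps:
(((-1 - 1*1)*a)*7)/Q(26) = (((-1 - 1*1)*18)*7)/(-23) = (((-1 - 1)*18)*7)*(-1/23) = (-2*18*7)*(-1/23) = -36*7*(-1/23) = -252*(-1/23) = 252/23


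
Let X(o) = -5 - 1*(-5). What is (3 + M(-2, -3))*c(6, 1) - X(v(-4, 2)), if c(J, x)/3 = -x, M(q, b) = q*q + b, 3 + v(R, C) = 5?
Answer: -12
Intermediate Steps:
v(R, C) = 2 (v(R, C) = -3 + 5 = 2)
M(q, b) = b + q**2 (M(q, b) = q**2 + b = b + q**2)
c(J, x) = -3*x (c(J, x) = 3*(-x) = -3*x)
X(o) = 0 (X(o) = -5 + 5 = 0)
(3 + M(-2, -3))*c(6, 1) - X(v(-4, 2)) = (3 + (-3 + (-2)**2))*(-3*1) - 1*0 = (3 + (-3 + 4))*(-3) + 0 = (3 + 1)*(-3) + 0 = 4*(-3) + 0 = -12 + 0 = -12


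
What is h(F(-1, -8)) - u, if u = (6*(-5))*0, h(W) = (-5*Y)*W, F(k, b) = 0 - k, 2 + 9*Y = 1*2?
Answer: 0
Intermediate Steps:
Y = 0 (Y = -2/9 + (1*2)/9 = -2/9 + (⅑)*2 = -2/9 + 2/9 = 0)
F(k, b) = -k
h(W) = 0 (h(W) = (-5*0)*W = 0*W = 0)
u = 0 (u = -30*0 = 0)
h(F(-1, -8)) - u = 0 - 1*0 = 0 + 0 = 0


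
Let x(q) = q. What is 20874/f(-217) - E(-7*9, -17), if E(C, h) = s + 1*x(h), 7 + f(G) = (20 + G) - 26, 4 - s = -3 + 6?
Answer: -8597/115 ≈ -74.756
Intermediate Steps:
s = 1 (s = 4 - (-3 + 6) = 4 - 1*3 = 4 - 3 = 1)
f(G) = -13 + G (f(G) = -7 + ((20 + G) - 26) = -7 + (-6 + G) = -13 + G)
E(C, h) = 1 + h (E(C, h) = 1 + 1*h = 1 + h)
20874/f(-217) - E(-7*9, -17) = 20874/(-13 - 217) - (1 - 17) = 20874/(-230) - 1*(-16) = 20874*(-1/230) + 16 = -10437/115 + 16 = -8597/115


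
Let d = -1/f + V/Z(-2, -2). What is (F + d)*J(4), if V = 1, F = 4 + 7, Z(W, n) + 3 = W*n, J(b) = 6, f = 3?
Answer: 70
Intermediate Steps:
Z(W, n) = -3 + W*n
F = 11
d = ⅔ (d = -1/3 + 1/(-3 - 2*(-2)) = -1*⅓ + 1/(-3 + 4) = -⅓ + 1/1 = -⅓ + 1*1 = -⅓ + 1 = ⅔ ≈ 0.66667)
(F + d)*J(4) = (11 + ⅔)*6 = (35/3)*6 = 70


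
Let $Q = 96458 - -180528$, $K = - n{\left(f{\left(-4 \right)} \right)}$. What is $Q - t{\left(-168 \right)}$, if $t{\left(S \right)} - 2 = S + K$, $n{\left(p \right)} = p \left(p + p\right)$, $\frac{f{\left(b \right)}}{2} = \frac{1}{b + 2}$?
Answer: $277154$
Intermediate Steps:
$f{\left(b \right)} = \frac{2}{2 + b}$ ($f{\left(b \right)} = \frac{2}{b + 2} = \frac{2}{2 + b}$)
$n{\left(p \right)} = 2 p^{2}$ ($n{\left(p \right)} = p 2 p = 2 p^{2}$)
$K = -2$ ($K = - 2 \left(\frac{2}{2 - 4}\right)^{2} = - 2 \left(\frac{2}{-2}\right)^{2} = - 2 \left(2 \left(- \frac{1}{2}\right)\right)^{2} = - 2 \left(-1\right)^{2} = - 2 \cdot 1 = \left(-1\right) 2 = -2$)
$t{\left(S \right)} = S$ ($t{\left(S \right)} = 2 + \left(S - 2\right) = 2 + \left(-2 + S\right) = S$)
$Q = 276986$ ($Q = 96458 + 180528 = 276986$)
$Q - t{\left(-168 \right)} = 276986 - -168 = 276986 + 168 = 277154$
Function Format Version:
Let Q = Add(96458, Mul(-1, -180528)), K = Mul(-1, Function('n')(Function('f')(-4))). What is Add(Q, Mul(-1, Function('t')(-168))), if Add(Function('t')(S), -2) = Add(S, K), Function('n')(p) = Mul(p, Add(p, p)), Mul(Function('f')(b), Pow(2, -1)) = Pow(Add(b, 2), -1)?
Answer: 277154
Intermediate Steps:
Function('f')(b) = Mul(2, Pow(Add(2, b), -1)) (Function('f')(b) = Mul(2, Pow(Add(b, 2), -1)) = Mul(2, Pow(Add(2, b), -1)))
Function('n')(p) = Mul(2, Pow(p, 2)) (Function('n')(p) = Mul(p, Mul(2, p)) = Mul(2, Pow(p, 2)))
K = -2 (K = Mul(-1, Mul(2, Pow(Mul(2, Pow(Add(2, -4), -1)), 2))) = Mul(-1, Mul(2, Pow(Mul(2, Pow(-2, -1)), 2))) = Mul(-1, Mul(2, Pow(Mul(2, Rational(-1, 2)), 2))) = Mul(-1, Mul(2, Pow(-1, 2))) = Mul(-1, Mul(2, 1)) = Mul(-1, 2) = -2)
Function('t')(S) = S (Function('t')(S) = Add(2, Add(S, -2)) = Add(2, Add(-2, S)) = S)
Q = 276986 (Q = Add(96458, 180528) = 276986)
Add(Q, Mul(-1, Function('t')(-168))) = Add(276986, Mul(-1, -168)) = Add(276986, 168) = 277154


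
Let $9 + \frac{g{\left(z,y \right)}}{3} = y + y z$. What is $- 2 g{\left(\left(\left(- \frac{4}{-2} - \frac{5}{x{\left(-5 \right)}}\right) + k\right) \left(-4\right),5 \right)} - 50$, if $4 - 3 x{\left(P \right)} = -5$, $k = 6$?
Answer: $734$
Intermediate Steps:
$x{\left(P \right)} = 3$ ($x{\left(P \right)} = \frac{4}{3} - - \frac{5}{3} = \frac{4}{3} + \frac{5}{3} = 3$)
$g{\left(z,y \right)} = -27 + 3 y + 3 y z$ ($g{\left(z,y \right)} = -27 + 3 \left(y + y z\right) = -27 + \left(3 y + 3 y z\right) = -27 + 3 y + 3 y z$)
$- 2 g{\left(\left(\left(- \frac{4}{-2} - \frac{5}{x{\left(-5 \right)}}\right) + k\right) \left(-4\right),5 \right)} - 50 = - 2 \left(-27 + 3 \cdot 5 + 3 \cdot 5 \left(\left(- \frac{4}{-2} - \frac{5}{3}\right) + 6\right) \left(-4\right)\right) - 50 = - 2 \left(-27 + 15 + 3 \cdot 5 \left(\left(\left(-4\right) \left(- \frac{1}{2}\right) - \frac{5}{3}\right) + 6\right) \left(-4\right)\right) - 50 = - 2 \left(-27 + 15 + 3 \cdot 5 \left(\left(2 - \frac{5}{3}\right) + 6\right) \left(-4\right)\right) - 50 = - 2 \left(-27 + 15 + 3 \cdot 5 \left(\frac{1}{3} + 6\right) \left(-4\right)\right) - 50 = - 2 \left(-27 + 15 + 3 \cdot 5 \cdot \frac{19}{3} \left(-4\right)\right) - 50 = - 2 \left(-27 + 15 + 3 \cdot 5 \left(- \frac{76}{3}\right)\right) - 50 = - 2 \left(-27 + 15 - 380\right) - 50 = \left(-2\right) \left(-392\right) - 50 = 784 - 50 = 734$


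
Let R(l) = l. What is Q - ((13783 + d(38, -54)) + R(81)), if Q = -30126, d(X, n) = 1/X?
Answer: -1671621/38 ≈ -43990.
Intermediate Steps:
Q - ((13783 + d(38, -54)) + R(81)) = -30126 - ((13783 + 1/38) + 81) = -30126 - (523755/38 + 81) = -30126 - 1*526833/38 = -30126 - 526833/38 = -1671621/38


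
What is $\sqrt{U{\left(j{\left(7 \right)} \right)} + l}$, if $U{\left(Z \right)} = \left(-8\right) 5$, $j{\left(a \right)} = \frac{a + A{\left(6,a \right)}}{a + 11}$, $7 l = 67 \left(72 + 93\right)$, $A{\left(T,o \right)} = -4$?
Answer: $\frac{5 \sqrt{3017}}{7} \approx 39.234$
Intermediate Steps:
$l = \frac{11055}{7}$ ($l = \frac{67 \left(72 + 93\right)}{7} = \frac{67 \cdot 165}{7} = \frac{1}{7} \cdot 11055 = \frac{11055}{7} \approx 1579.3$)
$j{\left(a \right)} = \frac{-4 + a}{11 + a}$ ($j{\left(a \right)} = \frac{a - 4}{a + 11} = \frac{-4 + a}{11 + a}$)
$U{\left(Z \right)} = -40$
$\sqrt{U{\left(j{\left(7 \right)} \right)} + l} = \sqrt{-40 + \frac{11055}{7}} = \sqrt{\frac{10775}{7}} = \frac{5 \sqrt{3017}}{7}$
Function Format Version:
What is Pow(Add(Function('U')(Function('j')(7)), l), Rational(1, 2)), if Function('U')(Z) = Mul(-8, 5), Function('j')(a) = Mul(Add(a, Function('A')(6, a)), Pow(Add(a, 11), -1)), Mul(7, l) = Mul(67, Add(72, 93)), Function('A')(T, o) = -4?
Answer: Mul(Rational(5, 7), Pow(3017, Rational(1, 2))) ≈ 39.234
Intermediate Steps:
l = Rational(11055, 7) (l = Mul(Rational(1, 7), Mul(67, Add(72, 93))) = Mul(Rational(1, 7), Mul(67, 165)) = Mul(Rational(1, 7), 11055) = Rational(11055, 7) ≈ 1579.3)
Function('j')(a) = Mul(Pow(Add(11, a), -1), Add(-4, a)) (Function('j')(a) = Mul(Add(a, -4), Pow(Add(a, 11), -1)) = Mul(Add(-4, a), Pow(Add(11, a), -1)) = Mul(Pow(Add(11, a), -1), Add(-4, a)))
Function('U')(Z) = -40
Pow(Add(Function('U')(Function('j')(7)), l), Rational(1, 2)) = Pow(Add(-40, Rational(11055, 7)), Rational(1, 2)) = Pow(Rational(10775, 7), Rational(1, 2)) = Mul(Rational(5, 7), Pow(3017, Rational(1, 2)))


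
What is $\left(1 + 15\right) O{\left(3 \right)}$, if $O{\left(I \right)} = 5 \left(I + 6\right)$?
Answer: $720$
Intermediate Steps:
$O{\left(I \right)} = 30 + 5 I$ ($O{\left(I \right)} = 5 \left(6 + I\right) = 30 + 5 I$)
$\left(1 + 15\right) O{\left(3 \right)} = \left(1 + 15\right) \left(30 + 5 \cdot 3\right) = 16 \left(30 + 15\right) = 16 \cdot 45 = 720$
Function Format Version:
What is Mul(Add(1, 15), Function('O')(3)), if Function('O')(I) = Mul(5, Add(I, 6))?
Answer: 720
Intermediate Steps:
Function('O')(I) = Add(30, Mul(5, I)) (Function('O')(I) = Mul(5, Add(6, I)) = Add(30, Mul(5, I)))
Mul(Add(1, 15), Function('O')(3)) = Mul(Add(1, 15), Add(30, Mul(5, 3))) = Mul(16, Add(30, 15)) = Mul(16, 45) = 720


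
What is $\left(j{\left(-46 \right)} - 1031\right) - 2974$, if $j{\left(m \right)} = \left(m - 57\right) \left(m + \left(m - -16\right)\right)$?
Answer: $3823$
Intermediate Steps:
$j{\left(m \right)} = \left(-57 + m\right) \left(16 + 2 m\right)$ ($j{\left(m \right)} = \left(-57 + m\right) \left(m + \left(m + 16\right)\right) = \left(-57 + m\right) \left(m + \left(16 + m\right)\right) = \left(-57 + m\right) \left(16 + 2 m\right)$)
$\left(j{\left(-46 \right)} - 1031\right) - 2974 = \left(\left(-912 - -4508 + 2 \left(-46\right)^{2}\right) - 1031\right) - 2974 = \left(\left(-912 + 4508 + 2 \cdot 2116\right) - 1031\right) - 2974 = \left(\left(-912 + 4508 + 4232\right) - 1031\right) - 2974 = \left(7828 - 1031\right) - 2974 = 6797 - 2974 = 3823$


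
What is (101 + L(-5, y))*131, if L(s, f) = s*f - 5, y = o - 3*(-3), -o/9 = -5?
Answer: -22794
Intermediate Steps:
o = 45 (o = -9*(-5) = 45)
y = 54 (y = 45 - 3*(-3) = 45 + 9 = 54)
L(s, f) = -5 + f*s (L(s, f) = f*s - 5 = -5 + f*s)
(101 + L(-5, y))*131 = (101 + (-5 + 54*(-5)))*131 = (101 + (-5 - 270))*131 = (101 - 275)*131 = -174*131 = -22794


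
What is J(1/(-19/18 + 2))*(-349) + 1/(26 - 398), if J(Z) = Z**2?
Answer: -42064561/107508 ≈ -391.27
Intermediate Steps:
J(1/(-19/18 + 2))*(-349) + 1/(26 - 398) = (1/(-19/18 + 2))**2*(-349) + 1/(26 - 398) = (1/(-19*1/18 + 2))**2*(-349) + 1/(-372) = (1/(-19/18 + 2))**2*(-349) - 1/372 = (1/(17/18))**2*(-349) - 1/372 = (18/17)**2*(-349) - 1/372 = (324/289)*(-349) - 1/372 = -113076/289 - 1/372 = -42064561/107508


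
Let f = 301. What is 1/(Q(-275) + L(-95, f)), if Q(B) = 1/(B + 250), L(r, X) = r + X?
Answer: 25/5149 ≈ 0.0048553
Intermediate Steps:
L(r, X) = X + r
Q(B) = 1/(250 + B)
1/(Q(-275) + L(-95, f)) = 1/(1/(250 - 275) + (301 - 95)) = 1/(1/(-25) + 206) = 1/(-1/25 + 206) = 1/(5149/25) = 25/5149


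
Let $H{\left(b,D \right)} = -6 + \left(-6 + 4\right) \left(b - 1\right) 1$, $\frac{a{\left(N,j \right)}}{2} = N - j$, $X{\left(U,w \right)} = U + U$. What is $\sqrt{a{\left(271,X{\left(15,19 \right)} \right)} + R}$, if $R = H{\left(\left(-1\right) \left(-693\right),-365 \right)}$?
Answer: $2 i \sqrt{227} \approx 30.133 i$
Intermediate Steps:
$X{\left(U,w \right)} = 2 U$
$a{\left(N,j \right)} = - 2 j + 2 N$ ($a{\left(N,j \right)} = 2 \left(N - j\right) = - 2 j + 2 N$)
$H{\left(b,D \right)} = -4 - 2 b$ ($H{\left(b,D \right)} = -6 + - 2 \left(-1 + b\right) 1 = -6 + \left(2 - 2 b\right) 1 = -6 - \left(-2 + 2 b\right) = -4 - 2 b$)
$R = -1390$ ($R = -4 - 2 \left(\left(-1\right) \left(-693\right)\right) = -4 - 1386 = -1390$)
$\sqrt{a{\left(271,X{\left(15,19 \right)} \right)} + R} = \sqrt{\left(- 2 \cdot 2 \cdot 15 + 2 \cdot 271\right) - 1390} = \sqrt{\left(\left(-2\right) 30 + 542\right) - 1390} = \sqrt{\left(-60 + 542\right) - 1390} = \sqrt{482 - 1390} = \sqrt{-908} = 2 i \sqrt{227}$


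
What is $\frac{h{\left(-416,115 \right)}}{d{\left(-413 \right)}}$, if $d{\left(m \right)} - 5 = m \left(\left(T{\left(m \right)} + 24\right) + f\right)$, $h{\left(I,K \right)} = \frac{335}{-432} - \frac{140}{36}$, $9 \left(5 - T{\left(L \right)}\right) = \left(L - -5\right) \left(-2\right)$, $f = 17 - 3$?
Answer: $- \frac{2015}{8506656} \approx -0.00023687$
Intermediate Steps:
$f = 14$ ($f = 17 - 3 = 14$)
$T{\left(L \right)} = \frac{55}{9} + \frac{2 L}{9}$ ($T{\left(L \right)} = 5 - \frac{\left(L - -5\right) \left(-2\right)}{9} = 5 - \frac{\left(L + 5\right) \left(-2\right)}{9} = 5 - \frac{\left(5 + L\right) \left(-2\right)}{9} = 5 - \frac{-10 - 2 L}{9} = 5 + \left(\frac{10}{9} + \frac{2 L}{9}\right) = \frac{55}{9} + \frac{2 L}{9}$)
$h{\left(I,K \right)} = - \frac{2015}{432}$ ($h{\left(I,K \right)} = 335 \left(- \frac{1}{432}\right) - \frac{35}{9} = - \frac{335}{432} - \frac{35}{9} = - \frac{2015}{432}$)
$d{\left(m \right)} = 5 + m \left(\frac{397}{9} + \frac{2 m}{9}\right)$ ($d{\left(m \right)} = 5 + m \left(\left(\left(\frac{55}{9} + \frac{2 m}{9}\right) + 24\right) + 14\right) = 5 + m \left(\left(\frac{271}{9} + \frac{2 m}{9}\right) + 14\right) = 5 + m \left(\frac{397}{9} + \frac{2 m}{9}\right)$)
$\frac{h{\left(-416,115 \right)}}{d{\left(-413 \right)}} = - \frac{2015}{432 \left(5 + \frac{2 \left(-413\right)^{2}}{9} + \frac{397}{9} \left(-413\right)\right)} = - \frac{2015}{432 \left(5 + \frac{2}{9} \cdot 170569 - \frac{163961}{9}\right)} = - \frac{2015}{432 \left(5 + \frac{341138}{9} - \frac{163961}{9}\right)} = - \frac{2015}{432 \cdot \frac{59074}{3}} = \left(- \frac{2015}{432}\right) \frac{3}{59074} = - \frac{2015}{8506656}$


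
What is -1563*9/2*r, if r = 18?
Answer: -126603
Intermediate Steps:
-1563*9/2*r = -1563*9/2*18 = -1563*9*(½)*18 = -14067*18/2 = -1563*81 = -126603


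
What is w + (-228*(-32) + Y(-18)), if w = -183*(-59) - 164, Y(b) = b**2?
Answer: 18253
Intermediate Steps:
w = 10633 (w = 10797 - 164 = 10633)
w + (-228*(-32) + Y(-18)) = 10633 + (-228*(-32) + (-18)**2) = 10633 + (7296 + 324) = 10633 + 7620 = 18253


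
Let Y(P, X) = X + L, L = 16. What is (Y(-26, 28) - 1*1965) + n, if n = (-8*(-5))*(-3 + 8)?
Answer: -1721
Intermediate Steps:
Y(P, X) = 16 + X (Y(P, X) = X + 16 = 16 + X)
n = 200 (n = 40*5 = 200)
(Y(-26, 28) - 1*1965) + n = ((16 + 28) - 1*1965) + 200 = (44 - 1965) + 200 = -1921 + 200 = -1721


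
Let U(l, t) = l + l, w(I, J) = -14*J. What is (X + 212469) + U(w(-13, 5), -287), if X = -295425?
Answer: -83096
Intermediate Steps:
U(l, t) = 2*l
(X + 212469) + U(w(-13, 5), -287) = (-295425 + 212469) + 2*(-14*5) = -82956 + 2*(-70) = -82956 - 140 = -83096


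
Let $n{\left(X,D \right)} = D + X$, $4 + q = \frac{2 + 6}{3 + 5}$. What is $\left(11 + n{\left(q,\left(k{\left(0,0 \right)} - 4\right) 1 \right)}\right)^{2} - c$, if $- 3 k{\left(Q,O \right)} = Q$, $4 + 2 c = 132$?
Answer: $-48$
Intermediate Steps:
$c = 64$ ($c = -2 + \frac{1}{2} \cdot 132 = -2 + 66 = 64$)
$k{\left(Q,O \right)} = - \frac{Q}{3}$
$q = -3$ ($q = -4 + \frac{2 + 6}{3 + 5} = -4 + \frac{8}{8} = -4 + 8 \cdot \frac{1}{8} = -4 + 1 = -3$)
$\left(11 + n{\left(q,\left(k{\left(0,0 \right)} - 4\right) 1 \right)}\right)^{2} - c = \left(11 + \left(\left(\left(- \frac{1}{3}\right) 0 - 4\right) 1 - 3\right)\right)^{2} - 64 = \left(11 + \left(\left(0 - 4\right) 1 - 3\right)\right)^{2} - 64 = \left(11 - 7\right)^{2} - 64 = 4^{2} - 64 = 16 - 64 = -48$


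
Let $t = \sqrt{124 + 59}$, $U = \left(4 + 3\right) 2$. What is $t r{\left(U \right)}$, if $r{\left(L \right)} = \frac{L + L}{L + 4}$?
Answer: $\frac{14 \sqrt{183}}{9} \approx 21.043$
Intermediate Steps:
$U = 14$ ($U = 7 \cdot 2 = 14$)
$r{\left(L \right)} = \frac{2 L}{4 + L}$
$t = \sqrt{183} \approx 13.528$
$t r{\left(U \right)} = \sqrt{183} \cdot 2 \cdot 14 \frac{1}{4 + 14} = \sqrt{183} \cdot 2 \cdot 14 \cdot \frac{1}{18} = \sqrt{183} \cdot \frac{14}{9} = \frac{14 \sqrt{183}}{9}$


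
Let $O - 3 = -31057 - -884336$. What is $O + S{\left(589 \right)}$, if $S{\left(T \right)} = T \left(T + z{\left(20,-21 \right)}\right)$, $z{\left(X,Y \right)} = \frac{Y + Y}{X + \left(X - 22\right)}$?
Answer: $\frac{3596486}{3} \approx 1.1988 \cdot 10^{6}$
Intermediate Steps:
$O = 853282$ ($O = 3 - -853279 = 3 + \left(-31057 + 884336\right) = 3 + 853279 = 853282$)
$z{\left(X,Y \right)} = \frac{2 Y}{-22 + 2 X}$ ($z{\left(X,Y \right)} = \frac{2 Y}{X + \left(-22 + X\right)} = \frac{2 Y}{-22 + 2 X}$)
$S{\left(T \right)} = T \left(- \frac{7}{3} + T\right)$ ($S{\left(T \right)} = T \left(T - \frac{21}{-11 + 20}\right) = T \left(T - \frac{21}{9}\right) = T \left(T - \frac{7}{3}\right) = T \left(- \frac{7}{3} + T\right)$)
$O + S{\left(589 \right)} = 853282 + \frac{1}{3} \cdot 589 \left(-7 + 3 \cdot 589\right) = 853282 + \frac{1}{3} \cdot 589 \left(-7 + 1767\right) = 853282 + \frac{1}{3} \cdot 589 \cdot 1760 = 853282 + \frac{1036640}{3} = \frac{3596486}{3}$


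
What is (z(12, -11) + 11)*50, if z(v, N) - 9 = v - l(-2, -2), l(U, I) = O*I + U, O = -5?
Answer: 1200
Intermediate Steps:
l(U, I) = U - 5*I (l(U, I) = -5*I + U = U - 5*I)
z(v, N) = 1 + v (z(v, N) = 9 + (v - (-2 - 5*(-2))) = 9 + (v - (-2 + 10)) = 9 + (v - 1*8) = 9 + (v - 8) = 9 + (-8 + v) = 1 + v)
(z(12, -11) + 11)*50 = ((1 + 12) + 11)*50 = (13 + 11)*50 = 24*50 = 1200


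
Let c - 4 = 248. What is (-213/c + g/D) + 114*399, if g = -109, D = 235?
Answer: 897867799/19740 ≈ 45485.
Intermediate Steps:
c = 252 (c = 4 + 248 = 252)
(-213/c + g/D) + 114*399 = (-213/252 - 109/235) + 114*399 = (-213*1/252 - 109*1/235) + 45486 = (-71/84 - 109/235) + 45486 = -25841/19740 + 45486 = 897867799/19740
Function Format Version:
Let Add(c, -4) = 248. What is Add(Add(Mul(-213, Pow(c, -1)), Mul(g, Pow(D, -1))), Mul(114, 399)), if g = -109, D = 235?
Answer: Rational(897867799, 19740) ≈ 45485.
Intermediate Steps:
c = 252 (c = Add(4, 248) = 252)
Add(Add(Mul(-213, Pow(c, -1)), Mul(g, Pow(D, -1))), Mul(114, 399)) = Add(Add(Mul(-213, Pow(252, -1)), Mul(-109, Pow(235, -1))), Mul(114, 399)) = Add(Add(Mul(-213, Rational(1, 252)), Mul(-109, Rational(1, 235))), 45486) = Add(Add(Rational(-71, 84), Rational(-109, 235)), 45486) = Add(Rational(-25841, 19740), 45486) = Rational(897867799, 19740)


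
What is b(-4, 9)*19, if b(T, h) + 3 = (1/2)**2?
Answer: -209/4 ≈ -52.250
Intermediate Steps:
b(T, h) = -11/4 (b(T, h) = -3 + (1/2)**2 = -3 + 1/4 = -11/4)
b(-4, 9)*19 = -11/4*19 = -209/4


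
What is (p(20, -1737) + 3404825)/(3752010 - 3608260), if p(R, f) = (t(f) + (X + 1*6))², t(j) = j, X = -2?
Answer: 3204057/71875 ≈ 44.578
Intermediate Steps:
p(R, f) = (4 + f)² (p(R, f) = (f + (-2 + 1*6))² = (f + (-2 + 6))² = (f + 4)² = (4 + f)²)
(p(20, -1737) + 3404825)/(3752010 - 3608260) = ((4 - 1737)² + 3404825)/(3752010 - 3608260) = ((-1733)² + 3404825)/143750 = (3003289 + 3404825)*(1/143750) = 6408114*(1/143750) = 3204057/71875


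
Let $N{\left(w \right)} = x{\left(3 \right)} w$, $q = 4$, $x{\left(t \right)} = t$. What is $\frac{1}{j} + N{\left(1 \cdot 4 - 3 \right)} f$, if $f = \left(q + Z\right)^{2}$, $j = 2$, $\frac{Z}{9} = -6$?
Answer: $\frac{15001}{2} \approx 7500.5$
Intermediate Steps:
$Z = -54$ ($Z = 9 \left(-6\right) = -54$)
$f = 2500$ ($f = \left(4 - 54\right)^{2} = \left(-50\right)^{2} = 2500$)
$N{\left(w \right)} = 3 w$
$\frac{1}{j} + N{\left(1 \cdot 4 - 3 \right)} f = \frac{1}{2} + 3 \left(1 \cdot 4 - 3\right) 2500 = \frac{1}{2} + 3 \left(4 - 3\right) 2500 = \frac{1}{2} + 3 \cdot 1 \cdot 2500 = \frac{1}{2} + 3 \cdot 2500 = \frac{1}{2} + 7500 = \frac{15001}{2}$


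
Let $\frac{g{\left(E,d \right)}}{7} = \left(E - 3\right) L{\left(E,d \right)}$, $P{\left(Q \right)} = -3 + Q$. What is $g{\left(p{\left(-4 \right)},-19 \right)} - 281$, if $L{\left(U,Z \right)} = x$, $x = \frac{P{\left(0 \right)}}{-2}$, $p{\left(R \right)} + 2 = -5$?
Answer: $-386$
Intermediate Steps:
$p{\left(R \right)} = -7$ ($p{\left(R \right)} = -2 - 5 = -7$)
$x = \frac{3}{2}$ ($x = \frac{-3 + 0}{-2} = \left(-3\right) \left(- \frac{1}{2}\right) = \frac{3}{2} \approx 1.5$)
$L{\left(U,Z \right)} = \frac{3}{2}$
$g{\left(E,d \right)} = - \frac{63}{2} + \frac{21 E}{2}$ ($g{\left(E,d \right)} = 7 \left(E - 3\right) \frac{3}{2} = 7 \left(-3 + E\right) \frac{3}{2} = 7 \left(- \frac{9}{2} + \frac{3 E}{2}\right) = - \frac{63}{2} + \frac{21 E}{2}$)
$g{\left(p{\left(-4 \right)},-19 \right)} - 281 = \left(- \frac{63}{2} + \frac{21}{2} \left(-7\right)\right) - 281 = \left(- \frac{63}{2} - \frac{147}{2}\right) - 281 = -105 - 281 = -386$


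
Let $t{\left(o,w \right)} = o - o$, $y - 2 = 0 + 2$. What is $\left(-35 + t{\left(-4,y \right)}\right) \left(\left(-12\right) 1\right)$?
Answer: $420$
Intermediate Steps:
$y = 4$ ($y = 2 + \left(0 + 2\right) = 2 + 2 = 4$)
$t{\left(o,w \right)} = 0$
$\left(-35 + t{\left(-4,y \right)}\right) \left(\left(-12\right) 1\right) = \left(-35 + 0\right) \left(\left(-12\right) 1\right) = \left(-35\right) \left(-12\right) = 420$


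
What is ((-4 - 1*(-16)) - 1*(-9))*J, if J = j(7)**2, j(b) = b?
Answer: 1029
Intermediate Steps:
J = 49 (J = 7**2 = 49)
((-4 - 1*(-16)) - 1*(-9))*J = ((-4 - 1*(-16)) - 1*(-9))*49 = ((-4 + 16) + 9)*49 = (12 + 9)*49 = 21*49 = 1029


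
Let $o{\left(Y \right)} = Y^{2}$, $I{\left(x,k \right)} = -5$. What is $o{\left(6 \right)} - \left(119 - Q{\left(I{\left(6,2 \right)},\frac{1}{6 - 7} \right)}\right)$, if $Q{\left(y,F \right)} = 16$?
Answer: $-67$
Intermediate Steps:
$o{\left(6 \right)} - \left(119 - Q{\left(I{\left(6,2 \right)},\frac{1}{6 - 7} \right)}\right) = 6^{2} - \left(119 - 16\right) = 36 - \left(119 - 16\right) = 36 - 103 = -67$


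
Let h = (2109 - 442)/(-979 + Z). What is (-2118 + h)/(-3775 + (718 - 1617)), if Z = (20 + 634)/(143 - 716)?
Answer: 396822823/875005518 ≈ 0.45351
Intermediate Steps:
Z = -218/191 (Z = 654/(-573) = 654*(-1/573) = -218/191 ≈ -1.1414)
h = -318397/187207 (h = (2109 - 442)/(-979 - 218/191) = 1667/(-187207/191) = 1667*(-191/187207) = -318397/187207 ≈ -1.7008)
(-2118 + h)/(-3775 + (718 - 1617)) = (-2118 - 318397/187207)/(-3775 + (718 - 1617)) = -396822823/(187207*(-3775 - 899)) = -396822823/187207/(-4674) = -396822823/187207*(-1/4674) = 396822823/875005518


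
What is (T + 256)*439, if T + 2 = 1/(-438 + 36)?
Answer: 44824973/402 ≈ 1.1150e+5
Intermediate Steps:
T = -805/402 (T = -2 + 1/(-438 + 36) = -2 + 1/(-402) = -2 - 1/402 = -805/402 ≈ -2.0025)
(T + 256)*439 = (-805/402 + 256)*439 = (102107/402)*439 = 44824973/402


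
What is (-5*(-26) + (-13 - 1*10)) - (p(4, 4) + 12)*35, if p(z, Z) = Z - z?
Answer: -313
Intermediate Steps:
(-5*(-26) + (-13 - 1*10)) - (p(4, 4) + 12)*35 = (-5*(-26) + (-13 - 1*10)) - ((4 - 1*4) + 12)*35 = (130 + (-13 - 10)) - ((4 - 4) + 12)*35 = (130 - 23) - (0 + 12)*35 = 107 - 12*35 = 107 - 1*420 = 107 - 420 = -313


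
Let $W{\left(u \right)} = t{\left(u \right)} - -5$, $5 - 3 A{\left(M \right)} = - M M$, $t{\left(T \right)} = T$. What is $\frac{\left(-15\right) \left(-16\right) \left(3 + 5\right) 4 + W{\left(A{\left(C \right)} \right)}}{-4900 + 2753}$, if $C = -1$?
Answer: $- \frac{7687}{2147} \approx -3.5803$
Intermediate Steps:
$A{\left(M \right)} = \frac{5}{3} + \frac{M^{2}}{3}$ ($A{\left(M \right)} = \frac{5}{3} - \frac{- M M}{3} = \frac{5}{3} - \frac{\left(-1\right) M^{2}}{3} = \frac{5}{3} + \frac{M^{2}}{3}$)
$W{\left(u \right)} = 5 + u$ ($W{\left(u \right)} = u - -5 = u + 5 = 5 + u$)
$\frac{\left(-15\right) \left(-16\right) \left(3 + 5\right) 4 + W{\left(A{\left(C \right)} \right)}}{-4900 + 2753} = \frac{\left(-15\right) \left(-16\right) \left(3 + 5\right) 4 + \left(5 + \left(\frac{5}{3} + \frac{\left(-1\right)^{2}}{3}\right)\right)}{-4900 + 2753} = \frac{240 \cdot 8 \cdot 4 + \left(5 + \left(\frac{5}{3} + \frac{1}{3} \cdot 1\right)\right)}{-2147} = \left(240 \cdot 32 + \left(5 + \left(\frac{5}{3} + \frac{1}{3}\right)\right)\right) \left(- \frac{1}{2147}\right) = \left(7680 + \left(5 + 2\right)\right) \left(- \frac{1}{2147}\right) = \left(7680 + 7\right) \left(- \frac{1}{2147}\right) = 7687 \left(- \frac{1}{2147}\right) = - \frac{7687}{2147}$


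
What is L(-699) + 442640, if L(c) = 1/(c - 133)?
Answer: 368276479/832 ≈ 4.4264e+5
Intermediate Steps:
L(c) = 1/(-133 + c)
L(-699) + 442640 = 1/(-133 - 699) + 442640 = 1/(-832) + 442640 = -1/832 + 442640 = 368276479/832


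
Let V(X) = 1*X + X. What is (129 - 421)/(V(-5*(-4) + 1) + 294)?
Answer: -73/84 ≈ -0.86905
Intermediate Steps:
V(X) = 2*X (V(X) = X + X = 2*X)
(129 - 421)/(V(-5*(-4) + 1) + 294) = (129 - 421)/(2*(-5*(-4) + 1) + 294) = -292/(2*(20 + 1) + 294) = -292/(2*21 + 294) = -292/(42 + 294) = -292/336 = -292*1/336 = -73/84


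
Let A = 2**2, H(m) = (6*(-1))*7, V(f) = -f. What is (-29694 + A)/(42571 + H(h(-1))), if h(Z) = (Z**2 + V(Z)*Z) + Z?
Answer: -29690/42529 ≈ -0.69811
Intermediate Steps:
h(Z) = Z (h(Z) = (Z**2 + (-Z)*Z) + Z = (Z**2 - Z**2) + Z = 0 + Z = Z)
H(m) = -42 (H(m) = -6*7 = -42)
A = 4
(-29694 + A)/(42571 + H(h(-1))) = (-29694 + 4)/(42571 - 42) = -29690/42529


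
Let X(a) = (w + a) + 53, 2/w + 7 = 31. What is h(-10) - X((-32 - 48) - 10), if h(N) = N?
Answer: 323/12 ≈ 26.917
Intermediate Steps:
w = 1/12 (w = 2/(-7 + 31) = 2/24 = 2*(1/24) = 1/12 ≈ 0.083333)
X(a) = 637/12 + a (X(a) = (1/12 + a) + 53 = 637/12 + a)
h(-10) - X((-32 - 48) - 10) = -10 - (637/12 + ((-32 - 48) - 10)) = -10 - (637/12 + (-80 - 10)) = -10 - (637/12 - 90) = -10 - 1*(-443/12) = -10 + 443/12 = 323/12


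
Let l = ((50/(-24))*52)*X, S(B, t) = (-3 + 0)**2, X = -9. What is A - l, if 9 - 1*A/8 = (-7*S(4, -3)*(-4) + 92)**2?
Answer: -947591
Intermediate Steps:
S(B, t) = 9 (S(B, t) = (-3)**2 = 9)
A = -946616 (A = 72 - 8*(-7*9*(-4) + 92)**2 = 72 - 8*(-63*(-4) + 92)**2 = 72 - 8*(252 + 92)**2 = 72 - 8*344**2 = 72 - 8*118336 = 72 - 946688 = -946616)
l = 975 (l = ((50/(-24))*52)*(-9) = ((50*(-1/24))*52)*(-9) = -25/12*52*(-9) = -325/3*(-9) = 975)
A - l = -946616 - 1*975 = -946616 - 975 = -947591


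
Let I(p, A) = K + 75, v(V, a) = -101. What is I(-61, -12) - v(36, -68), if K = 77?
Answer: 253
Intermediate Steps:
I(p, A) = 152 (I(p, A) = 77 + 75 = 152)
I(-61, -12) - v(36, -68) = 152 - 1*(-101) = 152 + 101 = 253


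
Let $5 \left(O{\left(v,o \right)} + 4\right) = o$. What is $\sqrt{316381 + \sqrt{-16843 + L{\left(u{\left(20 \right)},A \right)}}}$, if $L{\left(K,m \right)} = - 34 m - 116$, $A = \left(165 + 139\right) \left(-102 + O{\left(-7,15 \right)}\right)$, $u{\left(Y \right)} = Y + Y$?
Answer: $\sqrt{316381 + \sqrt{1047649}} \approx 563.39$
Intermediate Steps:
$O{\left(v,o \right)} = -4 + \frac{o}{5}$
$u{\left(Y \right)} = 2 Y$
$A = -31312$ ($A = \left(165 + 139\right) \left(-102 + \left(-4 + \frac{1}{5} \cdot 15\right)\right) = 304 \left(-102 + \left(-4 + 3\right)\right) = 304 \left(-102 - 1\right) = 304 \left(-103\right) = -31312$)
$L{\left(K,m \right)} = -116 - 34 m$
$\sqrt{316381 + \sqrt{-16843 + L{\left(u{\left(20 \right)},A \right)}}} = \sqrt{316381 + \sqrt{-16843 - -1064492}} = \sqrt{316381 + \sqrt{-16843 + \left(-116 + 1064608\right)}} = \sqrt{316381 + \sqrt{-16843 + 1064492}} = \sqrt{316381 + \sqrt{1047649}}$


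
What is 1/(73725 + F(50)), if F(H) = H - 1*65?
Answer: 1/73710 ≈ 1.3567e-5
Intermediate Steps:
F(H) = -65 + H (F(H) = H - 65 = -65 + H)
1/(73725 + F(50)) = 1/(73725 + (-65 + 50)) = 1/(73725 - 15) = 1/73710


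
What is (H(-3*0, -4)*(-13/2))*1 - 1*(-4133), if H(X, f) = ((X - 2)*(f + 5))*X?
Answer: 4133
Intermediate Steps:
H(X, f) = X*(-2 + X)*(5 + f) (H(X, f) = ((-2 + X)*(5 + f))*X = X*(-2 + X)*(5 + f))
(H(-3*0, -4)*(-13/2))*1 - 1*(-4133) = (((-3*0)*(-10 - 2*(-4) + 5*(-3*0) - 3*0*(-4)))*(-13/2))*1 - 1*(-4133) = ((0*(-10 + 8 + 5*0 + 0*(-4)))*(-13*1/2))*1 + 4133 = ((0*(-10 + 8 + 0 + 0))*(-13/2))*1 + 4133 = ((0*(-2))*(-13/2))*1 + 4133 = (0*(-13/2))*1 + 4133 = 0*1 + 4133 = 0 + 4133 = 4133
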